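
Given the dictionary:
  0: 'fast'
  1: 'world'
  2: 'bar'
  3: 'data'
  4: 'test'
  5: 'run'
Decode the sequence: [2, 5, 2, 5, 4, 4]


Look up each index in the dictionary:
  2 -> 'bar'
  5 -> 'run'
  2 -> 'bar'
  5 -> 'run'
  4 -> 'test'
  4 -> 'test'

Decoded: "bar run bar run test test"


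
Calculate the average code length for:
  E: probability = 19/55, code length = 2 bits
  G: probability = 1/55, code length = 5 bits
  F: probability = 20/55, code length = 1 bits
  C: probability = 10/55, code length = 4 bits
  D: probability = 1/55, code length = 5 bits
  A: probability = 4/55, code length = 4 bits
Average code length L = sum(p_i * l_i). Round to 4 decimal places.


Weighted contributions p_i * l_i:
  E: (19/55) * 2 = 38/55
  G: (1/55) * 5 = 5/55
  F: (20/55) * 1 = 20/55
  C: (10/55) * 4 = 40/55
  D: (1/55) * 5 = 5/55
  A: (4/55) * 4 = 16/55
Sum = (38 + 5 + 20 + 40 + 5 + 16)/55 = 124/55

L = 124/55 = 2.2545 bits/symbol


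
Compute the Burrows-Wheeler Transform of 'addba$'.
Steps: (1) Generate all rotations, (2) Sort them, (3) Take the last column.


Rotations (sorted):
  0: $addba -> last char: a
  1: a$addb -> last char: b
  2: addba$ -> last char: $
  3: ba$add -> last char: d
  4: dba$ad -> last char: d
  5: ddba$a -> last char: a


BWT = ab$dda


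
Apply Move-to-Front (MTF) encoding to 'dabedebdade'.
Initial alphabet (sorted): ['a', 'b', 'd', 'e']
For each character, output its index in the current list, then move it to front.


MTF encoding:
'd': index 2 in ['a', 'b', 'd', 'e'] -> ['d', 'a', 'b', 'e']
'a': index 1 in ['d', 'a', 'b', 'e'] -> ['a', 'd', 'b', 'e']
'b': index 2 in ['a', 'd', 'b', 'e'] -> ['b', 'a', 'd', 'e']
'e': index 3 in ['b', 'a', 'd', 'e'] -> ['e', 'b', 'a', 'd']
'd': index 3 in ['e', 'b', 'a', 'd'] -> ['d', 'e', 'b', 'a']
'e': index 1 in ['d', 'e', 'b', 'a'] -> ['e', 'd', 'b', 'a']
'b': index 2 in ['e', 'd', 'b', 'a'] -> ['b', 'e', 'd', 'a']
'd': index 2 in ['b', 'e', 'd', 'a'] -> ['d', 'b', 'e', 'a']
'a': index 3 in ['d', 'b', 'e', 'a'] -> ['a', 'd', 'b', 'e']
'd': index 1 in ['a', 'd', 'b', 'e'] -> ['d', 'a', 'b', 'e']
'e': index 3 in ['d', 'a', 'b', 'e'] -> ['e', 'd', 'a', 'b']


Output: [2, 1, 2, 3, 3, 1, 2, 2, 3, 1, 3]


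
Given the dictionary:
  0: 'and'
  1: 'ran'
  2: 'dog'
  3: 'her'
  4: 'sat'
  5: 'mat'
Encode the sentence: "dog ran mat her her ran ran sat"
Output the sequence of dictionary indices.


Look up each word in the dictionary:
  'dog' -> 2
  'ran' -> 1
  'mat' -> 5
  'her' -> 3
  'her' -> 3
  'ran' -> 1
  'ran' -> 1
  'sat' -> 4

Encoded: [2, 1, 5, 3, 3, 1, 1, 4]


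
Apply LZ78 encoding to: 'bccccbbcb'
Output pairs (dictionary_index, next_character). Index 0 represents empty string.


LZ78 encoding steps:
Dictionary: {0: ''}
Step 1: w='' (idx 0), next='b' -> output (0, 'b'), add 'b' as idx 1
Step 2: w='' (idx 0), next='c' -> output (0, 'c'), add 'c' as idx 2
Step 3: w='c' (idx 2), next='c' -> output (2, 'c'), add 'cc' as idx 3
Step 4: w='c' (idx 2), next='b' -> output (2, 'b'), add 'cb' as idx 4
Step 5: w='b' (idx 1), next='c' -> output (1, 'c'), add 'bc' as idx 5
Step 6: w='b' (idx 1), end of input -> output (1, '')


Encoded: [(0, 'b'), (0, 'c'), (2, 'c'), (2, 'b'), (1, 'c'), (1, '')]


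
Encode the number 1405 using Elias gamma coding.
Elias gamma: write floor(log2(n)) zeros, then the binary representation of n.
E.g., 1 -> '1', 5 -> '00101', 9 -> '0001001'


num_bits = floor(log2(1405)) + 1 = 11
leading_zeros = num_bits - 1 = 10
binary(1405) = 10101111101

Elias gamma(1405) = '0000000000' + '10101111101' = 000000000010101111101 (21 bits)


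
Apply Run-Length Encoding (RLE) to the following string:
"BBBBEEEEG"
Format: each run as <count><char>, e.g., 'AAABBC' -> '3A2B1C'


Scanning runs left to right:
  i=0: run of 'B' x 4 -> '4B'
  i=4: run of 'E' x 4 -> '4E'
  i=8: run of 'G' x 1 -> '1G'

RLE = 4B4E1G


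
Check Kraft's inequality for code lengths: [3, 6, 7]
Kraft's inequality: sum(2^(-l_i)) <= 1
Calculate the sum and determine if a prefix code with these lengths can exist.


Sum = 2^(-3) + 2^(-6) + 2^(-7)
    = 0.125 + 0.015625 + 0.0078125
    = 19/128 = 0.1484375
Since 0.1484375 <= 1, Kraft's inequality IS satisfied.
A prefix code with these lengths CAN exist.

Kraft sum = 0.1484375. Satisfied.


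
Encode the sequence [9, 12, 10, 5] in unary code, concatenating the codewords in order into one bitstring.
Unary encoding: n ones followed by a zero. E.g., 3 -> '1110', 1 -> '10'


Encode each number as n ones followed by a terminating 0:
  9 -> 1111111110 (10 bits)
  12 -> 1111111111110 (13 bits)
  10 -> 11111111110 (11 bits)
  5 -> 111110 (6 bits)
Total length = 10 + 13 + 11 + 6 = 40 bits.

Unary([9, 12, 10, 5]) = 1111111110111111111111011111111110111110 (40 bits)


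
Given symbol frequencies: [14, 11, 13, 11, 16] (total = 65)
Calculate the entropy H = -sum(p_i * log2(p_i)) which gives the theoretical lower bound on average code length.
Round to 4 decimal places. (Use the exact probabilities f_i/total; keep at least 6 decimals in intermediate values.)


Per-symbol terms -p_i * log2(p_i) with p_i = f_i/65:
  p = 14/65 = 0.215385: log2(p) = -2.215013, -p*log2(p) = 0.477080
  p = 11/65 = 0.169231: log2(p) = -2.562936, -p*log2(p) = 0.433728
  p = 13/65 = 0.200000: log2(p) = -2.321928, -p*log2(p) = 0.464386
  p = 11/65 = 0.169231: log2(p) = -2.562936, -p*log2(p) = 0.433728
  p = 16/65 = 0.246154: log2(p) = -2.022368, -p*log2(p) = 0.497814
H = 0.477080 + 0.433728 + 0.464386 + 0.433728 + 0.497814 = 2.306736

H = 2.3067 bits/symbol


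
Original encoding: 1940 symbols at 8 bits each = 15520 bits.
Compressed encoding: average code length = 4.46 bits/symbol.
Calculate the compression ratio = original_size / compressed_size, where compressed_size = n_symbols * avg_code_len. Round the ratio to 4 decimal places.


original_size = n_symbols * orig_bits = 1940 * 8 = 15520 bits
compressed_size = n_symbols * avg_code_len = 1940 * 4.46 = 8652.4 bits
ratio = original_size / compressed_size = 15520 / 8652.4 = 1.7937

Compression ratio = 1.7937


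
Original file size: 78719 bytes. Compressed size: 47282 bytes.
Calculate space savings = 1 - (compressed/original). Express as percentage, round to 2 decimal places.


ratio = compressed/original = 47282/78719 = 0.600643
savings = 1 - ratio = 1 - 0.600643 = 0.399357
as a percentage: 0.399357 * 100 = 39.94%

Space savings = 1 - 47282/78719 = 39.94%


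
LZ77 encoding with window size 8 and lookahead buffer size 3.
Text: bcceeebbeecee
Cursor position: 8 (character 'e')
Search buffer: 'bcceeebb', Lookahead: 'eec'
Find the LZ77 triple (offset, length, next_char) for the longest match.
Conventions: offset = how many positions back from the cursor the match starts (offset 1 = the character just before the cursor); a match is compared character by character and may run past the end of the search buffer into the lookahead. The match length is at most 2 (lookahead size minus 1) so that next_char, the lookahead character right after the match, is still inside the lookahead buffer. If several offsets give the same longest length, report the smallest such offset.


Try each offset into the search buffer:
  offset=1 (pos 7, char 'b'): match length 0
  offset=2 (pos 6, char 'b'): match length 0
  offset=3 (pos 5, char 'e'): match length 1
  offset=4 (pos 4, char 'e'): match length 2
  offset=5 (pos 3, char 'e'): match length 2
  offset=6 (pos 2, char 'c'): match length 0
  offset=7 (pos 1, char 'c'): match length 0
  offset=8 (pos 0, char 'b'): match length 0
Longest match has length 2, found at offsets 4, 5; take the smallest, offset 4.
next_char = character at position 8 + 2 = 10 -> 'c'

Best match: offset=4, length=2 (matching 'ee' starting at position 4)
LZ77 triple: (4, 2, 'c')


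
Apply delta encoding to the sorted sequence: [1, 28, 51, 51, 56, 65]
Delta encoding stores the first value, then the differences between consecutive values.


First value: 1
Deltas:
  28 - 1 = 27
  51 - 28 = 23
  51 - 51 = 0
  56 - 51 = 5
  65 - 56 = 9


Delta encoded: [1, 27, 23, 0, 5, 9]


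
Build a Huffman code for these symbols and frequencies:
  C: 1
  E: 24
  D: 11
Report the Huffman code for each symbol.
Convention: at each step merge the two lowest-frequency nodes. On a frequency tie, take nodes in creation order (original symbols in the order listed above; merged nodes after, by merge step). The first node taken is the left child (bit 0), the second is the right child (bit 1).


Huffman tree construction:
Step 1: Merge C(1) + D(11) = 12
Step 2: Merge (C+D)(12) + E(24) = 36
Read each symbol's code off the tree from the root (left child = 0, right child = 1).

Codes:
  C: 00 (length 2)
  E: 1 (length 1)
  D: 01 (length 2)
Average code length: 48/36 = 1.3333 bits/symbol


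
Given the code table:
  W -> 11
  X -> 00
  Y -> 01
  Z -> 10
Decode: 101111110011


Decoding:
10 -> Z
11 -> W
11 -> W
11 -> W
00 -> X
11 -> W


Result: ZWWWXW


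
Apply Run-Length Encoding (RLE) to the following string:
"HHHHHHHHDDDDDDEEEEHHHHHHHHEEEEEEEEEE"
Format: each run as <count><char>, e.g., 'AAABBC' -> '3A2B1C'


Scanning runs left to right:
  i=0: run of 'H' x 8 -> '8H'
  i=8: run of 'D' x 6 -> '6D'
  i=14: run of 'E' x 4 -> '4E'
  i=18: run of 'H' x 8 -> '8H'
  i=26: run of 'E' x 10 -> '10E'

RLE = 8H6D4E8H10E


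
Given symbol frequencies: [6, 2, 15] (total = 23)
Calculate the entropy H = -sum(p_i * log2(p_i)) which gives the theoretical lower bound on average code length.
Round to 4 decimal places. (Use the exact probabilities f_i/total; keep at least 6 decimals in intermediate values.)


Per-symbol terms -p_i * log2(p_i) with p_i = f_i/23:
  p = 6/23 = 0.260870: log2(p) = -1.938599, -p*log2(p) = 0.505722
  p = 2/23 = 0.086957: log2(p) = -3.523562, -p*log2(p) = 0.306397
  p = 15/23 = 0.652174: log2(p) = -0.616671, -p*log2(p) = 0.402177
H = 0.505722 + 0.306397 + 0.402177 = 1.214296

H = 1.2143 bits/symbol


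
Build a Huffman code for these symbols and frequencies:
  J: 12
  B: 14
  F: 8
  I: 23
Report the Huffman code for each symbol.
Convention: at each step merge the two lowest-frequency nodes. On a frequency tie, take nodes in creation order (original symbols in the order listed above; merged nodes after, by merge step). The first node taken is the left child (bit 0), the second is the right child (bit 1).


Huffman tree construction:
Step 1: Merge F(8) + J(12) = 20
Step 2: Merge B(14) + (F+J)(20) = 34
Step 3: Merge I(23) + (B+(F+J))(34) = 57
Read each symbol's code off the tree from the root (left child = 0, right child = 1).

Codes:
  J: 111 (length 3)
  B: 10 (length 2)
  F: 110 (length 3)
  I: 0 (length 1)
Average code length: 111/57 = 1.9474 bits/symbol


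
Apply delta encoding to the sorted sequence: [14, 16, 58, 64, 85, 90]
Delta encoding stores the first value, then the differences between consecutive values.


First value: 14
Deltas:
  16 - 14 = 2
  58 - 16 = 42
  64 - 58 = 6
  85 - 64 = 21
  90 - 85 = 5


Delta encoded: [14, 2, 42, 6, 21, 5]


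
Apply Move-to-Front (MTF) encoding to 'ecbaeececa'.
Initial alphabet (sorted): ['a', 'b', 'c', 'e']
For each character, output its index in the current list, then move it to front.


MTF encoding:
'e': index 3 in ['a', 'b', 'c', 'e'] -> ['e', 'a', 'b', 'c']
'c': index 3 in ['e', 'a', 'b', 'c'] -> ['c', 'e', 'a', 'b']
'b': index 3 in ['c', 'e', 'a', 'b'] -> ['b', 'c', 'e', 'a']
'a': index 3 in ['b', 'c', 'e', 'a'] -> ['a', 'b', 'c', 'e']
'e': index 3 in ['a', 'b', 'c', 'e'] -> ['e', 'a', 'b', 'c']
'e': index 0 in ['e', 'a', 'b', 'c'] -> ['e', 'a', 'b', 'c']
'c': index 3 in ['e', 'a', 'b', 'c'] -> ['c', 'e', 'a', 'b']
'e': index 1 in ['c', 'e', 'a', 'b'] -> ['e', 'c', 'a', 'b']
'c': index 1 in ['e', 'c', 'a', 'b'] -> ['c', 'e', 'a', 'b']
'a': index 2 in ['c', 'e', 'a', 'b'] -> ['a', 'c', 'e', 'b']


Output: [3, 3, 3, 3, 3, 0, 3, 1, 1, 2]


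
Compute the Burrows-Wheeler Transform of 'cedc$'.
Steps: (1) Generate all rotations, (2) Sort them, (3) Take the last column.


Rotations (sorted):
  0: $cedc -> last char: c
  1: c$ced -> last char: d
  2: cedc$ -> last char: $
  3: dc$ce -> last char: e
  4: edc$c -> last char: c


BWT = cd$ec


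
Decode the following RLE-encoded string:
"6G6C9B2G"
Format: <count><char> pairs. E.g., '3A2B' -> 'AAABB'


Expanding each <count><char> pair:
  6G -> 'GGGGGG'
  6C -> 'CCCCCC'
  9B -> 'BBBBBBBBB'
  2G -> 'GG'

Decoded = GGGGGGCCCCCCBBBBBBBBBGG


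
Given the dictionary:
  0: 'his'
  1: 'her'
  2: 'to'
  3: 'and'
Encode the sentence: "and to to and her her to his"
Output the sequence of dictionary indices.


Look up each word in the dictionary:
  'and' -> 3
  'to' -> 2
  'to' -> 2
  'and' -> 3
  'her' -> 1
  'her' -> 1
  'to' -> 2
  'his' -> 0

Encoded: [3, 2, 2, 3, 1, 1, 2, 0]


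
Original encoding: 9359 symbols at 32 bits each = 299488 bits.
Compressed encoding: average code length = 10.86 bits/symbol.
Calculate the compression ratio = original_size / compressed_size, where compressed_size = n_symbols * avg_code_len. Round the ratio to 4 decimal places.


original_size = n_symbols * orig_bits = 9359 * 32 = 299488 bits
compressed_size = n_symbols * avg_code_len = 9359 * 10.86 = 101638.74 bits
ratio = original_size / compressed_size = 299488 / 101638.74 = 2.9466

Compression ratio = 2.9466


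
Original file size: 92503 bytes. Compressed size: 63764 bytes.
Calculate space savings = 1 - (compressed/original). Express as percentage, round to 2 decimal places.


ratio = compressed/original = 63764/92503 = 0.689318
savings = 1 - ratio = 1 - 0.689318 = 0.310682
as a percentage: 0.310682 * 100 = 31.07%

Space savings = 1 - 63764/92503 = 31.07%


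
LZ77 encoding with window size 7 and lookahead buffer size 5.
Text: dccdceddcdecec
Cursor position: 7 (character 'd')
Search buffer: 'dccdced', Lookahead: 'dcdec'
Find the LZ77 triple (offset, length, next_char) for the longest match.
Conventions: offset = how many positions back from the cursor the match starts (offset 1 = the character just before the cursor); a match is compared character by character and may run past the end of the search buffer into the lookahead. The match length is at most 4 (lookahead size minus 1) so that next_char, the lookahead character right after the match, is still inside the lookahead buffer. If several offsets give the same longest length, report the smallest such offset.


Try each offset into the search buffer:
  offset=1 (pos 6, char 'd'): match length 1
  offset=2 (pos 5, char 'e'): match length 0
  offset=3 (pos 4, char 'c'): match length 0
  offset=4 (pos 3, char 'd'): match length 2
  offset=5 (pos 2, char 'c'): match length 0
  offset=6 (pos 1, char 'c'): match length 0
  offset=7 (pos 0, char 'd'): match length 2
Longest match has length 2, found at offsets 4, 7; take the smallest, offset 4.
next_char = character at position 7 + 2 = 9 -> 'd'

Best match: offset=4, length=2 (matching 'dc' starting at position 3)
LZ77 triple: (4, 2, 'd')


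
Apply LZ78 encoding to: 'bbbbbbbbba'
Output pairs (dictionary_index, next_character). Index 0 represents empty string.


LZ78 encoding steps:
Dictionary: {0: ''}
Step 1: w='' (idx 0), next='b' -> output (0, 'b'), add 'b' as idx 1
Step 2: w='b' (idx 1), next='b' -> output (1, 'b'), add 'bb' as idx 2
Step 3: w='bb' (idx 2), next='b' -> output (2, 'b'), add 'bbb' as idx 3
Step 4: w='bbb' (idx 3), next='a' -> output (3, 'a'), add 'bbba' as idx 4


Encoded: [(0, 'b'), (1, 'b'), (2, 'b'), (3, 'a')]


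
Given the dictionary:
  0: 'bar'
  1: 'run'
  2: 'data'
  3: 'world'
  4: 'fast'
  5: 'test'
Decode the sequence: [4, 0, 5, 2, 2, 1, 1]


Look up each index in the dictionary:
  4 -> 'fast'
  0 -> 'bar'
  5 -> 'test'
  2 -> 'data'
  2 -> 'data'
  1 -> 'run'
  1 -> 'run'

Decoded: "fast bar test data data run run"


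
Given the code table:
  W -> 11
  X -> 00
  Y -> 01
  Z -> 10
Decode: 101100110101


Decoding:
10 -> Z
11 -> W
00 -> X
11 -> W
01 -> Y
01 -> Y


Result: ZWXWYY


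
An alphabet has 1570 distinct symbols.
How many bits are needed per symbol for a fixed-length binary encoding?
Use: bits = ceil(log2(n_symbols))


log2(1570) = 10.6165
Bracket: 2^10 = 1024 < 1570 <= 2^11 = 2048
So ceil(log2(1570)) = 11

bits = ceil(log2(1570)) = ceil(10.6165) = 11 bits


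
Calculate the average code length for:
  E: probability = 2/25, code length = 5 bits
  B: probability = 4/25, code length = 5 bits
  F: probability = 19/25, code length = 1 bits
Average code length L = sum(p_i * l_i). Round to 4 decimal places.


Weighted contributions p_i * l_i:
  E: (2/25) * 5 = 10/25
  B: (4/25) * 5 = 20/25
  F: (19/25) * 1 = 19/25
Sum = (10 + 20 + 19)/25 = 49/25

L = 49/25 = 1.9600 bits/symbol


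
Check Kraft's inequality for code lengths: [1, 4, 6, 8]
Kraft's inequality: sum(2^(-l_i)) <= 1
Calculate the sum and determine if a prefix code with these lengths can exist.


Sum = 2^(-1) + 2^(-4) + 2^(-6) + 2^(-8)
    = 0.5 + 0.0625 + 0.015625 + 0.00390625
    = 149/256 = 0.58203125
Since 0.58203125 <= 1, Kraft's inequality IS satisfied.
A prefix code with these lengths CAN exist.

Kraft sum = 0.58203125. Satisfied.


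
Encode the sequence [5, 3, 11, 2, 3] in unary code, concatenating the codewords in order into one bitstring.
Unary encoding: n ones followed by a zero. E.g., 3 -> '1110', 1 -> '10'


Encode each number as n ones followed by a terminating 0:
  5 -> 111110 (6 bits)
  3 -> 1110 (4 bits)
  11 -> 111111111110 (12 bits)
  2 -> 110 (3 bits)
  3 -> 1110 (4 bits)
Total length = 6 + 4 + 12 + 3 + 4 = 29 bits.

Unary([5, 3, 11, 2, 3]) = 11111011101111111111101101110 (29 bits)


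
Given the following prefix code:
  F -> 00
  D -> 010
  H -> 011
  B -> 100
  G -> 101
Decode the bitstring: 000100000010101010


Decoding step by step:
Bits 00 -> F
Bits 010 -> D
Bits 00 -> F
Bits 00 -> F
Bits 010 -> D
Bits 101 -> G
Bits 010 -> D


Decoded message: FDFFDGD


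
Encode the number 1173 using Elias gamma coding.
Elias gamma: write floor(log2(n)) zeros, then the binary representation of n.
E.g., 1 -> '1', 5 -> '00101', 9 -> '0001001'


num_bits = floor(log2(1173)) + 1 = 11
leading_zeros = num_bits - 1 = 10
binary(1173) = 10010010101

Elias gamma(1173) = '0000000000' + '10010010101' = 000000000010010010101 (21 bits)


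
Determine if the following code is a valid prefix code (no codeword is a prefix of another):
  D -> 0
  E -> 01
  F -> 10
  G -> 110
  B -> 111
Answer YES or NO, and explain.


Checking each pair (does one codeword prefix another?):
  D='0' vs E='01': prefix -- VIOLATION

NO -- this is NOT a valid prefix code. D (0) is a prefix of E (01).


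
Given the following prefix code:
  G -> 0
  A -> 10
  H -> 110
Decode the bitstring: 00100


Decoding step by step:
Bits 0 -> G
Bits 0 -> G
Bits 10 -> A
Bits 0 -> G


Decoded message: GGAG


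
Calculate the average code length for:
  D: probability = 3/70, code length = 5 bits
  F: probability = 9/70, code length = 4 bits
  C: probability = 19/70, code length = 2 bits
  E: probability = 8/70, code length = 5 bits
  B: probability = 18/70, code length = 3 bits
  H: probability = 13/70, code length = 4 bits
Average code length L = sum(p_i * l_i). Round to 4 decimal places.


Weighted contributions p_i * l_i:
  D: (3/70) * 5 = 15/70
  F: (9/70) * 4 = 36/70
  C: (19/70) * 2 = 38/70
  E: (8/70) * 5 = 40/70
  B: (18/70) * 3 = 54/70
  H: (13/70) * 4 = 52/70
Sum = (15 + 36 + 38 + 40 + 54 + 52)/70 = 235/70

L = 235/70 = 3.3571 bits/symbol


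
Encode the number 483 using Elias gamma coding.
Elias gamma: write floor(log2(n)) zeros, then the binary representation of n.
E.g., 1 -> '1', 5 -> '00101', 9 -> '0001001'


num_bits = floor(log2(483)) + 1 = 9
leading_zeros = num_bits - 1 = 8
binary(483) = 111100011

Elias gamma(483) = '00000000' + '111100011' = 00000000111100011 (17 bits)


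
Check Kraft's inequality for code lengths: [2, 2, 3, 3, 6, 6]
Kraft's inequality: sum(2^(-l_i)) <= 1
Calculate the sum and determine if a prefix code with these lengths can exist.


Sum = 2^(-2) + 2^(-2) + 2^(-3) + 2^(-3) + 2^(-6) + 2^(-6)
    = 0.25 + 0.25 + 0.125 + 0.125 + 0.015625 + 0.015625
    = 50/64 = 0.78125
Since 0.78125 <= 1, Kraft's inequality IS satisfied.
A prefix code with these lengths CAN exist.

Kraft sum = 0.78125. Satisfied.


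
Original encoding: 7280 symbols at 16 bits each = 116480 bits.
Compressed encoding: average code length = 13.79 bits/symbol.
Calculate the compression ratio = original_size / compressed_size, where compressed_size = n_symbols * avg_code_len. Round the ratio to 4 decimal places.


original_size = n_symbols * orig_bits = 7280 * 16 = 116480 bits
compressed_size = n_symbols * avg_code_len = 7280 * 13.79 = 100391.2 bits
ratio = original_size / compressed_size = 116480 / 100391.2 = 1.1603

Compression ratio = 1.1603


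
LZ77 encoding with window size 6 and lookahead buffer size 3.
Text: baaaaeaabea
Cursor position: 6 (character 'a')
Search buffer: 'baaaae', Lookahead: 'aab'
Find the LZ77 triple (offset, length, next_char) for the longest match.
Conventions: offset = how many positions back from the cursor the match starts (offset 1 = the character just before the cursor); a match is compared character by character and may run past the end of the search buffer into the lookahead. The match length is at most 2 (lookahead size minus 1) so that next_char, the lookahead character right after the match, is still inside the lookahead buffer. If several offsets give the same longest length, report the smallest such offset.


Try each offset into the search buffer:
  offset=1 (pos 5, char 'e'): match length 0
  offset=2 (pos 4, char 'a'): match length 1
  offset=3 (pos 3, char 'a'): match length 2
  offset=4 (pos 2, char 'a'): match length 2
  offset=5 (pos 1, char 'a'): match length 2
  offset=6 (pos 0, char 'b'): match length 0
Longest match has length 2, found at offsets 3, 4, 5; take the smallest, offset 3.
next_char = character at position 6 + 2 = 8 -> 'b'

Best match: offset=3, length=2 (matching 'aa' starting at position 3)
LZ77 triple: (3, 2, 'b')


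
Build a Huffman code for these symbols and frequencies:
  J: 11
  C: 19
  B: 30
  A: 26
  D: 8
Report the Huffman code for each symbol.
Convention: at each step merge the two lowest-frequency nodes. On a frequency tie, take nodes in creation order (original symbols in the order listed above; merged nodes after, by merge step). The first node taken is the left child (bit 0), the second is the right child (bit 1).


Huffman tree construction:
Step 1: Merge D(8) + J(11) = 19
Step 2: Merge C(19) + (D+J)(19) = 38
Step 3: Merge A(26) + B(30) = 56
Step 4: Merge (C+(D+J))(38) + (A+B)(56) = 94
Read each symbol's code off the tree from the root (left child = 0, right child = 1).

Codes:
  J: 011 (length 3)
  C: 00 (length 2)
  B: 11 (length 2)
  A: 10 (length 2)
  D: 010 (length 3)
Average code length: 207/94 = 2.2021 bits/symbol


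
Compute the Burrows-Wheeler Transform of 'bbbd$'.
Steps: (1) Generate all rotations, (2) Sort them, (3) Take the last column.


Rotations (sorted):
  0: $bbbd -> last char: d
  1: bbbd$ -> last char: $
  2: bbd$b -> last char: b
  3: bd$bb -> last char: b
  4: d$bbb -> last char: b


BWT = d$bbb


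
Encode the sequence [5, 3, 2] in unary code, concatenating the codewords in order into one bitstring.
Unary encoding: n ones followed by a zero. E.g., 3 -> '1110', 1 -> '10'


Encode each number as n ones followed by a terminating 0:
  5 -> 111110 (6 bits)
  3 -> 1110 (4 bits)
  2 -> 110 (3 bits)
Total length = 6 + 4 + 3 = 13 bits.

Unary([5, 3, 2]) = 1111101110110 (13 bits)


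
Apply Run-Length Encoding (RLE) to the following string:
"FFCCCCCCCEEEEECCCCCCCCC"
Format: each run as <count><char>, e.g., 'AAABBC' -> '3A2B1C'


Scanning runs left to right:
  i=0: run of 'F' x 2 -> '2F'
  i=2: run of 'C' x 7 -> '7C'
  i=9: run of 'E' x 5 -> '5E'
  i=14: run of 'C' x 9 -> '9C'

RLE = 2F7C5E9C


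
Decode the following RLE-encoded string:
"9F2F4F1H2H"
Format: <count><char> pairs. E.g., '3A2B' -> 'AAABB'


Expanding each <count><char> pair:
  9F -> 'FFFFFFFFF'
  2F -> 'FF'
  4F -> 'FFFF'
  1H -> 'H'
  2H -> 'HH'

Decoded = FFFFFFFFFFFFFFFHHH


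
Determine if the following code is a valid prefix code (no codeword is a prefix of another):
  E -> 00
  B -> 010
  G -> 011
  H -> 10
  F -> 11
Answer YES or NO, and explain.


Checking each pair (does one codeword prefix another?):
  E='00' vs B='010': no prefix
  E='00' vs G='011': no prefix
  E='00' vs H='10': no prefix
  E='00' vs F='11': no prefix
  B='010' vs E='00': no prefix
  B='010' vs G='011': no prefix
  B='010' vs H='10': no prefix
  B='010' vs F='11': no prefix
  G='011' vs E='00': no prefix
  G='011' vs B='010': no prefix
  G='011' vs H='10': no prefix
  G='011' vs F='11': no prefix
  H='10' vs E='00': no prefix
  H='10' vs B='010': no prefix
  H='10' vs G='011': no prefix
  H='10' vs F='11': no prefix
  F='11' vs E='00': no prefix
  F='11' vs B='010': no prefix
  F='11' vs G='011': no prefix
  F='11' vs H='10': no prefix
No violation found over all pairs.

YES -- this is a valid prefix code. No codeword is a prefix of any other codeword.


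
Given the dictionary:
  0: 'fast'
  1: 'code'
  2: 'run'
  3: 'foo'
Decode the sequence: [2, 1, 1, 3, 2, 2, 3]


Look up each index in the dictionary:
  2 -> 'run'
  1 -> 'code'
  1 -> 'code'
  3 -> 'foo'
  2 -> 'run'
  2 -> 'run'
  3 -> 'foo'

Decoded: "run code code foo run run foo"


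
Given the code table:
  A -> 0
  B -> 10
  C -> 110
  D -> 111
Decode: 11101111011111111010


Decoding:
111 -> D
0 -> A
111 -> D
10 -> B
111 -> D
111 -> D
110 -> C
10 -> B


Result: DADBDDCB


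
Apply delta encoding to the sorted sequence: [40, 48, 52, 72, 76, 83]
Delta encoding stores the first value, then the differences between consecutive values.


First value: 40
Deltas:
  48 - 40 = 8
  52 - 48 = 4
  72 - 52 = 20
  76 - 72 = 4
  83 - 76 = 7


Delta encoded: [40, 8, 4, 20, 4, 7]


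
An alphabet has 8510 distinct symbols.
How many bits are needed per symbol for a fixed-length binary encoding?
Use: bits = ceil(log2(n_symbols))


log2(8510) = 13.0549
Bracket: 2^13 = 8192 < 8510 <= 2^14 = 16384
So ceil(log2(8510)) = 14

bits = ceil(log2(8510)) = ceil(13.0549) = 14 bits


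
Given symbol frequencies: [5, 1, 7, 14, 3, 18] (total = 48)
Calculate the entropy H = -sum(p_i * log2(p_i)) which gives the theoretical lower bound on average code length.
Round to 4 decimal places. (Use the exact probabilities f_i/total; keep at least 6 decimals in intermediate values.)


Per-symbol terms -p_i * log2(p_i) with p_i = f_i/48:
  p = 5/48 = 0.104167: log2(p) = -3.263034, -p*log2(p) = 0.339899
  p = 1/48 = 0.020833: log2(p) = -5.584963, -p*log2(p) = 0.116353
  p = 7/48 = 0.145833: log2(p) = -2.777608, -p*log2(p) = 0.405068
  p = 14/48 = 0.291667: log2(p) = -1.777608, -p*log2(p) = 0.518469
  p = 3/48 = 0.062500: log2(p) = -4.000000, -p*log2(p) = 0.250000
  p = 18/48 = 0.375000: log2(p) = -1.415037, -p*log2(p) = 0.530639
H = 0.339899 + 0.116353 + 0.405068 + 0.518469 + 0.250000 + 0.530639 = 2.160428

H = 2.1604 bits/symbol


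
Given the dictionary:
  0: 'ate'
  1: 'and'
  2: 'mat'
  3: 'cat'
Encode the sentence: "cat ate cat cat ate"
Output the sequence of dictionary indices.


Look up each word in the dictionary:
  'cat' -> 3
  'ate' -> 0
  'cat' -> 3
  'cat' -> 3
  'ate' -> 0

Encoded: [3, 0, 3, 3, 0]


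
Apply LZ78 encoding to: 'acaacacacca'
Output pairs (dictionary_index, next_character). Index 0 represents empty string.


LZ78 encoding steps:
Dictionary: {0: ''}
Step 1: w='' (idx 0), next='a' -> output (0, 'a'), add 'a' as idx 1
Step 2: w='' (idx 0), next='c' -> output (0, 'c'), add 'c' as idx 2
Step 3: w='a' (idx 1), next='a' -> output (1, 'a'), add 'aa' as idx 3
Step 4: w='c' (idx 2), next='a' -> output (2, 'a'), add 'ca' as idx 4
Step 5: w='ca' (idx 4), next='c' -> output (4, 'c'), add 'cac' as idx 5
Step 6: w='ca' (idx 4), end of input -> output (4, '')


Encoded: [(0, 'a'), (0, 'c'), (1, 'a'), (2, 'a'), (4, 'c'), (4, '')]


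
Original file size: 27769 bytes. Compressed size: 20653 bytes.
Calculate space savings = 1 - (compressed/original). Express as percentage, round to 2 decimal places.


ratio = compressed/original = 20653/27769 = 0.743743
savings = 1 - ratio = 1 - 0.743743 = 0.256257
as a percentage: 0.256257 * 100 = 25.63%

Space savings = 1 - 20653/27769 = 25.63%


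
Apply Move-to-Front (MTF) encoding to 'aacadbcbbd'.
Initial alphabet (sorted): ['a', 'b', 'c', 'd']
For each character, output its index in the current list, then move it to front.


MTF encoding:
'a': index 0 in ['a', 'b', 'c', 'd'] -> ['a', 'b', 'c', 'd']
'a': index 0 in ['a', 'b', 'c', 'd'] -> ['a', 'b', 'c', 'd']
'c': index 2 in ['a', 'b', 'c', 'd'] -> ['c', 'a', 'b', 'd']
'a': index 1 in ['c', 'a', 'b', 'd'] -> ['a', 'c', 'b', 'd']
'd': index 3 in ['a', 'c', 'b', 'd'] -> ['d', 'a', 'c', 'b']
'b': index 3 in ['d', 'a', 'c', 'b'] -> ['b', 'd', 'a', 'c']
'c': index 3 in ['b', 'd', 'a', 'c'] -> ['c', 'b', 'd', 'a']
'b': index 1 in ['c', 'b', 'd', 'a'] -> ['b', 'c', 'd', 'a']
'b': index 0 in ['b', 'c', 'd', 'a'] -> ['b', 'c', 'd', 'a']
'd': index 2 in ['b', 'c', 'd', 'a'] -> ['d', 'b', 'c', 'a']


Output: [0, 0, 2, 1, 3, 3, 3, 1, 0, 2]


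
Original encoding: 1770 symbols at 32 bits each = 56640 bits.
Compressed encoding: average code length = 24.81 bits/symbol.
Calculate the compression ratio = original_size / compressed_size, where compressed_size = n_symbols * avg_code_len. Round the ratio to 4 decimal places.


original_size = n_symbols * orig_bits = 1770 * 32 = 56640 bits
compressed_size = n_symbols * avg_code_len = 1770 * 24.81 = 43913.7 bits
ratio = original_size / compressed_size = 56640 / 43913.7 = 1.2898

Compression ratio = 1.2898


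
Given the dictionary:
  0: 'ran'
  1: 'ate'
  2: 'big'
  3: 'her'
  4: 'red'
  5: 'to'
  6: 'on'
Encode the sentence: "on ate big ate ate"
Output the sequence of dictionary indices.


Look up each word in the dictionary:
  'on' -> 6
  'ate' -> 1
  'big' -> 2
  'ate' -> 1
  'ate' -> 1

Encoded: [6, 1, 2, 1, 1]


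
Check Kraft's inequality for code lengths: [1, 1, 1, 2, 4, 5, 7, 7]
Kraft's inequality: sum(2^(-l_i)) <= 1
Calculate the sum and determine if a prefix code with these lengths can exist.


Sum = 2^(-1) + 2^(-1) + 2^(-1) + 2^(-2) + 2^(-4) + 2^(-5) + 2^(-7) + 2^(-7)
    = 0.5 + 0.5 + 0.5 + 0.25 + 0.0625 + 0.03125 + 0.0078125 + 0.0078125
    = 238/128 = 1.859375
Since 1.859375 > 1, Kraft's inequality is NOT satisfied.
A prefix code with these lengths CANNOT exist.

Kraft sum = 1.859375. Not satisfied.


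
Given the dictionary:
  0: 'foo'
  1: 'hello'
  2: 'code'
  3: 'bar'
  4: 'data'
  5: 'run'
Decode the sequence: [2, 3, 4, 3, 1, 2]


Look up each index in the dictionary:
  2 -> 'code'
  3 -> 'bar'
  4 -> 'data'
  3 -> 'bar'
  1 -> 'hello'
  2 -> 'code'

Decoded: "code bar data bar hello code"


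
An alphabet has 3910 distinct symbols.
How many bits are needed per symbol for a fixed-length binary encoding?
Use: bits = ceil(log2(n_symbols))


log2(3910) = 11.933
Bracket: 2^11 = 2048 < 3910 <= 2^12 = 4096
So ceil(log2(3910)) = 12

bits = ceil(log2(3910)) = ceil(11.933) = 12 bits


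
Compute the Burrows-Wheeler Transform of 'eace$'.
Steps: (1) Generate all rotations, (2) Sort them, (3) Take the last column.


Rotations (sorted):
  0: $eace -> last char: e
  1: ace$e -> last char: e
  2: ce$ea -> last char: a
  3: e$eac -> last char: c
  4: eace$ -> last char: $


BWT = eeac$


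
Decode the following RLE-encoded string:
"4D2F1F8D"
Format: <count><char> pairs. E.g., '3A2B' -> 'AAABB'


Expanding each <count><char> pair:
  4D -> 'DDDD'
  2F -> 'FF'
  1F -> 'F'
  8D -> 'DDDDDDDD'

Decoded = DDDDFFFDDDDDDDD


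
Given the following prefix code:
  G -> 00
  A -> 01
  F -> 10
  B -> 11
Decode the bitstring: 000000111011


Decoding step by step:
Bits 00 -> G
Bits 00 -> G
Bits 00 -> G
Bits 11 -> B
Bits 10 -> F
Bits 11 -> B


Decoded message: GGGBFB


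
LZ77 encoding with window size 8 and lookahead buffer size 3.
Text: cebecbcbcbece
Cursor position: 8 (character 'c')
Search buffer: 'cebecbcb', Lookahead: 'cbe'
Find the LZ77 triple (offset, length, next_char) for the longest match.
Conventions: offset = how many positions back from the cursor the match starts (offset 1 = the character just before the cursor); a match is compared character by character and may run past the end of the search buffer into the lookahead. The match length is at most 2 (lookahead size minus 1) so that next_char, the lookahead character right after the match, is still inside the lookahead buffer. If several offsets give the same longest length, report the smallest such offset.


Try each offset into the search buffer:
  offset=1 (pos 7, char 'b'): match length 0
  offset=2 (pos 6, char 'c'): match length 2
  offset=3 (pos 5, char 'b'): match length 0
  offset=4 (pos 4, char 'c'): match length 2
  offset=5 (pos 3, char 'e'): match length 0
  offset=6 (pos 2, char 'b'): match length 0
  offset=7 (pos 1, char 'e'): match length 0
  offset=8 (pos 0, char 'c'): match length 1
Longest match has length 2, found at offsets 2, 4; take the smallest, offset 2.
next_char = character at position 8 + 2 = 10 -> 'e'

Best match: offset=2, length=2 (matching 'cb' starting at position 6)
LZ77 triple: (2, 2, 'e')


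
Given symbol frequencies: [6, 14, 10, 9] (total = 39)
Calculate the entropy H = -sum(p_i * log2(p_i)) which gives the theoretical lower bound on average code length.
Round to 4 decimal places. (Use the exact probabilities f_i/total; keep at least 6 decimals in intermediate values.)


Per-symbol terms -p_i * log2(p_i) with p_i = f_i/39:
  p = 6/39 = 0.153846: log2(p) = -2.700440, -p*log2(p) = 0.415452
  p = 14/39 = 0.358974: log2(p) = -1.478047, -p*log2(p) = 0.530581
  p = 10/39 = 0.256410: log2(p) = -1.963474, -p*log2(p) = 0.503455
  p = 9/39 = 0.230769: log2(p) = -2.115477, -p*log2(p) = 0.488187
H = 0.415452 + 0.530581 + 0.503455 + 0.488187 = 1.937675

H = 1.9377 bits/symbol


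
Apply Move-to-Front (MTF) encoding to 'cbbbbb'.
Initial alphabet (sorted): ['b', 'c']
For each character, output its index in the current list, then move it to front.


MTF encoding:
'c': index 1 in ['b', 'c'] -> ['c', 'b']
'b': index 1 in ['c', 'b'] -> ['b', 'c']
'b': index 0 in ['b', 'c'] -> ['b', 'c']
'b': index 0 in ['b', 'c'] -> ['b', 'c']
'b': index 0 in ['b', 'c'] -> ['b', 'c']
'b': index 0 in ['b', 'c'] -> ['b', 'c']


Output: [1, 1, 0, 0, 0, 0]


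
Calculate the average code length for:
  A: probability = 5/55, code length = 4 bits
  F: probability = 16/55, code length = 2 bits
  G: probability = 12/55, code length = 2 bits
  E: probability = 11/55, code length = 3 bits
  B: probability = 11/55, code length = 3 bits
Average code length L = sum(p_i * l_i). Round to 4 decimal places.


Weighted contributions p_i * l_i:
  A: (5/55) * 4 = 20/55
  F: (16/55) * 2 = 32/55
  G: (12/55) * 2 = 24/55
  E: (11/55) * 3 = 33/55
  B: (11/55) * 3 = 33/55
Sum = (20 + 32 + 24 + 33 + 33)/55 = 142/55

L = 142/55 = 2.5818 bits/symbol


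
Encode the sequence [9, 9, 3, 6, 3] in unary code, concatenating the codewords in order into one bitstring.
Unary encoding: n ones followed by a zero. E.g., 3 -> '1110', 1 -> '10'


Encode each number as n ones followed by a terminating 0:
  9 -> 1111111110 (10 bits)
  9 -> 1111111110 (10 bits)
  3 -> 1110 (4 bits)
  6 -> 1111110 (7 bits)
  3 -> 1110 (4 bits)
Total length = 10 + 10 + 4 + 7 + 4 = 35 bits.

Unary([9, 9, 3, 6, 3]) = 11111111101111111110111011111101110 (35 bits)


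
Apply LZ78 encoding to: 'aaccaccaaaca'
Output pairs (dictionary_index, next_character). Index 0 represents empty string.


LZ78 encoding steps:
Dictionary: {0: ''}
Step 1: w='' (idx 0), next='a' -> output (0, 'a'), add 'a' as idx 1
Step 2: w='a' (idx 1), next='c' -> output (1, 'c'), add 'ac' as idx 2
Step 3: w='' (idx 0), next='c' -> output (0, 'c'), add 'c' as idx 3
Step 4: w='ac' (idx 2), next='c' -> output (2, 'c'), add 'acc' as idx 4
Step 5: w='a' (idx 1), next='a' -> output (1, 'a'), add 'aa' as idx 5
Step 6: w='ac' (idx 2), next='a' -> output (2, 'a'), add 'aca' as idx 6


Encoded: [(0, 'a'), (1, 'c'), (0, 'c'), (2, 'c'), (1, 'a'), (2, 'a')]


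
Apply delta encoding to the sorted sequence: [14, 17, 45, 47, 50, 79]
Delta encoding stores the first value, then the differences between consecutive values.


First value: 14
Deltas:
  17 - 14 = 3
  45 - 17 = 28
  47 - 45 = 2
  50 - 47 = 3
  79 - 50 = 29


Delta encoded: [14, 3, 28, 2, 3, 29]


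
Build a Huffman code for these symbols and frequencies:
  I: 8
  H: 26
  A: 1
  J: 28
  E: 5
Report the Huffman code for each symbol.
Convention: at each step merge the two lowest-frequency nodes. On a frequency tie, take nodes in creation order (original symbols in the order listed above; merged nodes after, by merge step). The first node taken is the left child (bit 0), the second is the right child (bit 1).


Huffman tree construction:
Step 1: Merge A(1) + E(5) = 6
Step 2: Merge (A+E)(6) + I(8) = 14
Step 3: Merge ((A+E)+I)(14) + H(26) = 40
Step 4: Merge J(28) + (((A+E)+I)+H)(40) = 68
Read each symbol's code off the tree from the root (left child = 0, right child = 1).

Codes:
  I: 101 (length 3)
  H: 11 (length 2)
  A: 1000 (length 4)
  J: 0 (length 1)
  E: 1001 (length 4)
Average code length: 128/68 = 1.8824 bits/symbol


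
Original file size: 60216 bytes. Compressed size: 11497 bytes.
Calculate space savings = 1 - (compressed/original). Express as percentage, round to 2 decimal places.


ratio = compressed/original = 11497/60216 = 0.190929
savings = 1 - ratio = 1 - 0.190929 = 0.809071
as a percentage: 0.809071 * 100 = 80.91%

Space savings = 1 - 11497/60216 = 80.91%


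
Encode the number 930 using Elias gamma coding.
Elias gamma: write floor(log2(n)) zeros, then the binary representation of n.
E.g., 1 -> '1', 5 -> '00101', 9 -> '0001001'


num_bits = floor(log2(930)) + 1 = 10
leading_zeros = num_bits - 1 = 9
binary(930) = 1110100010

Elias gamma(930) = '000000000' + '1110100010' = 0000000001110100010 (19 bits)


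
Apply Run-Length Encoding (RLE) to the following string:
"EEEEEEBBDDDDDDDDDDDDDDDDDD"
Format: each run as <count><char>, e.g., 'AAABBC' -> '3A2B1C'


Scanning runs left to right:
  i=0: run of 'E' x 6 -> '6E'
  i=6: run of 'B' x 2 -> '2B'
  i=8: run of 'D' x 18 -> '18D'

RLE = 6E2B18D


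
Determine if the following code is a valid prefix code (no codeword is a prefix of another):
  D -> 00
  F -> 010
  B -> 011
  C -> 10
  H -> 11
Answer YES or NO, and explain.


Checking each pair (does one codeword prefix another?):
  D='00' vs F='010': no prefix
  D='00' vs B='011': no prefix
  D='00' vs C='10': no prefix
  D='00' vs H='11': no prefix
  F='010' vs D='00': no prefix
  F='010' vs B='011': no prefix
  F='010' vs C='10': no prefix
  F='010' vs H='11': no prefix
  B='011' vs D='00': no prefix
  B='011' vs F='010': no prefix
  B='011' vs C='10': no prefix
  B='011' vs H='11': no prefix
  C='10' vs D='00': no prefix
  C='10' vs F='010': no prefix
  C='10' vs B='011': no prefix
  C='10' vs H='11': no prefix
  H='11' vs D='00': no prefix
  H='11' vs F='010': no prefix
  H='11' vs B='011': no prefix
  H='11' vs C='10': no prefix
No violation found over all pairs.

YES -- this is a valid prefix code. No codeword is a prefix of any other codeword.


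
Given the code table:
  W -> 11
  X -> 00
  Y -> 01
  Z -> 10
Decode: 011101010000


Decoding:
01 -> Y
11 -> W
01 -> Y
01 -> Y
00 -> X
00 -> X


Result: YWYYXX


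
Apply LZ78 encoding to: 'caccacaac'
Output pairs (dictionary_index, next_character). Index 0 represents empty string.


LZ78 encoding steps:
Dictionary: {0: ''}
Step 1: w='' (idx 0), next='c' -> output (0, 'c'), add 'c' as idx 1
Step 2: w='' (idx 0), next='a' -> output (0, 'a'), add 'a' as idx 2
Step 3: w='c' (idx 1), next='c' -> output (1, 'c'), add 'cc' as idx 3
Step 4: w='a' (idx 2), next='c' -> output (2, 'c'), add 'ac' as idx 4
Step 5: w='a' (idx 2), next='a' -> output (2, 'a'), add 'aa' as idx 5
Step 6: w='c' (idx 1), end of input -> output (1, '')


Encoded: [(0, 'c'), (0, 'a'), (1, 'c'), (2, 'c'), (2, 'a'), (1, '')]


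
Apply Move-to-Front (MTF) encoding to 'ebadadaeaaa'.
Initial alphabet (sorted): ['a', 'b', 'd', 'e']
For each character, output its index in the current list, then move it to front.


MTF encoding:
'e': index 3 in ['a', 'b', 'd', 'e'] -> ['e', 'a', 'b', 'd']
'b': index 2 in ['e', 'a', 'b', 'd'] -> ['b', 'e', 'a', 'd']
'a': index 2 in ['b', 'e', 'a', 'd'] -> ['a', 'b', 'e', 'd']
'd': index 3 in ['a', 'b', 'e', 'd'] -> ['d', 'a', 'b', 'e']
'a': index 1 in ['d', 'a', 'b', 'e'] -> ['a', 'd', 'b', 'e']
'd': index 1 in ['a', 'd', 'b', 'e'] -> ['d', 'a', 'b', 'e']
'a': index 1 in ['d', 'a', 'b', 'e'] -> ['a', 'd', 'b', 'e']
'e': index 3 in ['a', 'd', 'b', 'e'] -> ['e', 'a', 'd', 'b']
'a': index 1 in ['e', 'a', 'd', 'b'] -> ['a', 'e', 'd', 'b']
'a': index 0 in ['a', 'e', 'd', 'b'] -> ['a', 'e', 'd', 'b']
'a': index 0 in ['a', 'e', 'd', 'b'] -> ['a', 'e', 'd', 'b']


Output: [3, 2, 2, 3, 1, 1, 1, 3, 1, 0, 0]
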